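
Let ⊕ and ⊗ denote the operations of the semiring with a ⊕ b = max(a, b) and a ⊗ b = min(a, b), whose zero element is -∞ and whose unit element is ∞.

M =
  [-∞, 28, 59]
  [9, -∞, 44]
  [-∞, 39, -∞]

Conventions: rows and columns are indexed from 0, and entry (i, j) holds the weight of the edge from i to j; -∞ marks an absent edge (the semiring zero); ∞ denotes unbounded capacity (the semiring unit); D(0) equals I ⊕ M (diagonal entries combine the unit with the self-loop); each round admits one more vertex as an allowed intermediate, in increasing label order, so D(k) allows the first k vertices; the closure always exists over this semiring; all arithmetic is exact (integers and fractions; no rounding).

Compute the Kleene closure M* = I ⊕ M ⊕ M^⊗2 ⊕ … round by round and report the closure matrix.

D(0):
  [∞, 28, 59]
  [9, ∞, 44]
  [-∞, 39, ∞]
D(1):
  [∞, 28, 59]
  [9, ∞, 44]
  [-∞, 39, ∞]
D(2):
  [∞, 28, 59]
  [9, ∞, 44]
  [9, 39, ∞]
D(3):
  [∞, 39, 59]
  [9, ∞, 44]
  [9, 39, ∞]
Answer: M* = [[∞, 39, 59], [9, ∞, 44], [9, 39, ∞]]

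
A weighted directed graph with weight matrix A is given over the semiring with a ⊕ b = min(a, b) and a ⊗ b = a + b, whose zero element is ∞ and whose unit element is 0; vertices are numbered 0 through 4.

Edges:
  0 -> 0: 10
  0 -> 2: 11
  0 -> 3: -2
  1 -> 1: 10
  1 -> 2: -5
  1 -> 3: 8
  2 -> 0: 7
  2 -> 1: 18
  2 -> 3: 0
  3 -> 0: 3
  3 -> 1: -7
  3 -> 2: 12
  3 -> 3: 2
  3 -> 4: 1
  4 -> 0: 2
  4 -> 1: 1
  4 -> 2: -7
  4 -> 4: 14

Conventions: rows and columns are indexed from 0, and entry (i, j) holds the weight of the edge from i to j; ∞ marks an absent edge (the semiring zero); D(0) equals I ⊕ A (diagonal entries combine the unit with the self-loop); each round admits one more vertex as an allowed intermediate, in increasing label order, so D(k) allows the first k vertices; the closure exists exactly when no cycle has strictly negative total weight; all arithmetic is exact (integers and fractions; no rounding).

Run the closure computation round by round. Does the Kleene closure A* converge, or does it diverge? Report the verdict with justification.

D(0):
  [0, ∞, 11, -2, ∞]
  [∞, 0, -5, 8, ∞]
  [7, 18, 0, 0, ∞]
  [3, -7, 12, 0, 1]
  [2, 1, -7, ∞, 0]
D(1):
  [0, ∞, 11, -2, ∞]
  [∞, 0, -5, 8, ∞]
  [7, 18, 0, 0, ∞]
  [3, -7, 12, 0, 1]
  [2, 1, -7, 0, 0]
D(2):
  [0, ∞, 11, -2, ∞]
  [∞, 0, -5, 8, ∞]
  [7, 18, 0, 0, ∞]
  [3, -7, -12, 0, 1]
  [2, 1, -7, 0, 0]
Detection: at round 3, diagonal entry (3, 3) turns strictly negative.
Key observation: the cycle 3->1->2->0->3 has total weight (-7) + (-5) + 7 + (-2), which is strictly negative.
Answer: DIVERGES — negative cycle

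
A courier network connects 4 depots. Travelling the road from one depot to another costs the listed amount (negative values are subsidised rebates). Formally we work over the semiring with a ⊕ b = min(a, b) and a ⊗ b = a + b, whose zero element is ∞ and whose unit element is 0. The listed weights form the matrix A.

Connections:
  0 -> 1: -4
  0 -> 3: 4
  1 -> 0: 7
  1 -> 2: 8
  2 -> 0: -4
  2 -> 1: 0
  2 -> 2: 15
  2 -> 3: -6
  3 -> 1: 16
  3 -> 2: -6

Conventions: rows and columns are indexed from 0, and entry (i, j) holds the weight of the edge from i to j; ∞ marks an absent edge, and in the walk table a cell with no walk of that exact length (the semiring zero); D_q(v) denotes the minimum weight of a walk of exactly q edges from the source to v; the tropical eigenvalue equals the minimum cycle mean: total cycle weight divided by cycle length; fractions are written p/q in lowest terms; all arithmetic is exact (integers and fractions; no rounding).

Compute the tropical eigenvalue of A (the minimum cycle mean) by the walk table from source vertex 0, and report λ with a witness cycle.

q=0: [0, ∞, ∞, ∞]
q=1: [∞, -4, ∞, 4]
q=2: [3, 20, -2, ∞]
q=3: [-6, -2, 13, -8]
q=4: [5, -10, -14, -2]
Optimal cycle mean attained by: cycle 2->3->2, total (-6) + (-6), length 2.
Answer: λ = -6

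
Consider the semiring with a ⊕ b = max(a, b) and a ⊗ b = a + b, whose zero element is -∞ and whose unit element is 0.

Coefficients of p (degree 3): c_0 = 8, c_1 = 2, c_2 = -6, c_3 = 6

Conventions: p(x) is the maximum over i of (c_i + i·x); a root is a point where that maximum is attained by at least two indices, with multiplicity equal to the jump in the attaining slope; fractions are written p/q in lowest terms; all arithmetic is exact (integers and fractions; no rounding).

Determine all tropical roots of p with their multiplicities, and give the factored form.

hull edge (i=0, c=8) to (i=3, c=6): slope -2/3, span 3
Factored form: p(x) = 6 ⊗ (x ⊕ 2/3) ⊗ (x ⊕ 2/3) ⊗ (x ⊕ 2/3)
Answer: roots = 2/3 (mult 3)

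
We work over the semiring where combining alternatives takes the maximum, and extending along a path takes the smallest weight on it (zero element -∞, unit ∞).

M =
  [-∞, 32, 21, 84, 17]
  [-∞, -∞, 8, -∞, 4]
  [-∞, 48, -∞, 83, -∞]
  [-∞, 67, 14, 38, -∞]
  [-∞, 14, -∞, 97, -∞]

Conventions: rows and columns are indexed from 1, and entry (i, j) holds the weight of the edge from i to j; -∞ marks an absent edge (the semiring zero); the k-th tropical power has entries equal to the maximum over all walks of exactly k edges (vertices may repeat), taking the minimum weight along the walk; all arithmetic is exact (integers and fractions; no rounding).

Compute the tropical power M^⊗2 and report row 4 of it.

M^⊗2:
  [-∞, 67, 14, 38, 4]
  [-∞, 8, -∞, 8, -∞]
  [-∞, 67, 14, 38, 4]
  [-∞, 38, 14, 38, 4]
  [-∞, 67, 14, 38, 4]
Answer: row 4 of M^⊗2 = [-∞, 38, 14, 38, 4]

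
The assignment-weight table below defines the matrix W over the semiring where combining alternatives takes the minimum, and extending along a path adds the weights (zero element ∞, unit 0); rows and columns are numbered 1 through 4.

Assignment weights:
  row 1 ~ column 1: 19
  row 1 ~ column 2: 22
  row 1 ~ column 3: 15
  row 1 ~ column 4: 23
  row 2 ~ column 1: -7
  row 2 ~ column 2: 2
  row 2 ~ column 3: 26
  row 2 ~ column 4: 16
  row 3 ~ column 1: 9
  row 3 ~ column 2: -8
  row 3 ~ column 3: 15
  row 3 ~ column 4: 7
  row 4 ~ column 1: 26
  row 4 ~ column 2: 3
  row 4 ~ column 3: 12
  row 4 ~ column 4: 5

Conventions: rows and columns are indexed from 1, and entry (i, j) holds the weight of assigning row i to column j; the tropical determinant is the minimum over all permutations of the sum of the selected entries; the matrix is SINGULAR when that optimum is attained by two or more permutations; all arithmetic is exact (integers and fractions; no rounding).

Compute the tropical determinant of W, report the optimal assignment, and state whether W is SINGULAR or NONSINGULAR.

σ = (1, 2, 3, 4): 19 + 2 + 15 + 5 = 41
σ = (1, 2, 4, 3): 19 + 2 + 7 + 12 = 40
σ = (1, 3, 2, 4): 19 + 26 + (-8) + 5 = 42
σ = (1, 3, 4, 2): 19 + 26 + 7 + 3 = 55
σ = (1, 4, 2, 3): 19 + 16 + (-8) + 12 = 39
σ = (1, 4, 3, 2): 19 + 16 + 15 + 3 = 53
σ = (2, 1, 3, 4): 22 + (-7) + 15 + 5 = 35
σ = (2, 1, 4, 3): 22 + (-7) + 7 + 12 = 34
σ = (2, 3, 1, 4): 22 + 26 + 9 + 5 = 62
σ = (2, 3, 4, 1): 22 + 26 + 7 + 26 = 81
σ = (2, 4, 1, 3): 22 + 16 + 9 + 12 = 59
σ = (2, 4, 3, 1): 22 + 16 + 15 + 26 = 79
σ = (3, 1, 2, 4): 15 + (-7) + (-8) + 5 = 5
σ = (3, 1, 4, 2): 15 + (-7) + 7 + 3 = 18
σ = (3, 2, 1, 4): 15 + 2 + 9 + 5 = 31
σ = (3, 2, 4, 1): 15 + 2 + 7 + 26 = 50
σ = (3, 4, 1, 2): 15 + 16 + 9 + 3 = 43
σ = (3, 4, 2, 1): 15 + 16 + (-8) + 26 = 49
σ = (4, 1, 2, 3): 23 + (-7) + (-8) + 12 = 20
σ = (4, 1, 3, 2): 23 + (-7) + 15 + 3 = 34
σ = (4, 2, 1, 3): 23 + 2 + 9 + 12 = 46
σ = (4, 2, 3, 1): 23 + 2 + 15 + 26 = 66
σ = (4, 3, 1, 2): 23 + 26 + 9 + 3 = 61
σ = (4, 3, 2, 1): 23 + 26 + (-8) + 26 = 67
Optimal value attained by: σ = (3, 1, 2, 4).
Answer: det⊕(W) = 5; verdict: NONSINGULAR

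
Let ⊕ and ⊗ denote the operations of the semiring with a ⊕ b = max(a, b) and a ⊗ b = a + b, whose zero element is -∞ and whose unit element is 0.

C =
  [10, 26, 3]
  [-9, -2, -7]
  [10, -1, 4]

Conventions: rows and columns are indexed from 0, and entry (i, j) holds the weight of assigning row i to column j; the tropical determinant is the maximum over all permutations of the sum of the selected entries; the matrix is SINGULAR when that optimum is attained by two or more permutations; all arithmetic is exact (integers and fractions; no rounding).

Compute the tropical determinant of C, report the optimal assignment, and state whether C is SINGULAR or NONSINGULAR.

σ = (0, 1, 2): 10 + (-2) + 4 = 12
σ = (0, 2, 1): 10 + (-7) + (-1) = 2
σ = (1, 0, 2): 26 + (-9) + 4 = 21
σ = (1, 2, 0): 26 + (-7) + 10 = 29
σ = (2, 0, 1): 3 + (-9) + (-1) = -7
σ = (2, 1, 0): 3 + (-2) + 10 = 11
Optimal value attained by: σ = (1, 2, 0).
Answer: det⊕(C) = 29; verdict: NONSINGULAR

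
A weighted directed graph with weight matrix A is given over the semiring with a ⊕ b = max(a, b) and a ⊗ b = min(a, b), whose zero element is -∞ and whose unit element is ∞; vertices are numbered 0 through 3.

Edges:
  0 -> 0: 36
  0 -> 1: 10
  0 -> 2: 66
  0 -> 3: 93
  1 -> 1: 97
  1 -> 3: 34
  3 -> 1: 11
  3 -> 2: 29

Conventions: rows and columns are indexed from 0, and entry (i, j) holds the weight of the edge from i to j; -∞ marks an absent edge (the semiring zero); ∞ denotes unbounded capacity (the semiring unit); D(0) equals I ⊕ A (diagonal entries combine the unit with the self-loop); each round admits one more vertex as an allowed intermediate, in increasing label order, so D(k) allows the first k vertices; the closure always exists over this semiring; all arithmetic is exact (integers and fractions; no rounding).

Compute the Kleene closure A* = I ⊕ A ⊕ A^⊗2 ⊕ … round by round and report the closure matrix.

D(0):
  [∞, 10, 66, 93]
  [-∞, ∞, -∞, 34]
  [-∞, -∞, ∞, -∞]
  [-∞, 11, 29, ∞]
D(1):
  [∞, 10, 66, 93]
  [-∞, ∞, -∞, 34]
  [-∞, -∞, ∞, -∞]
  [-∞, 11, 29, ∞]
D(2):
  [∞, 10, 66, 93]
  [-∞, ∞, -∞, 34]
  [-∞, -∞, ∞, -∞]
  [-∞, 11, 29, ∞]
D(3):
  [∞, 10, 66, 93]
  [-∞, ∞, -∞, 34]
  [-∞, -∞, ∞, -∞]
  [-∞, 11, 29, ∞]
D(4):
  [∞, 11, 66, 93]
  [-∞, ∞, 29, 34]
  [-∞, -∞, ∞, -∞]
  [-∞, 11, 29, ∞]
Answer: A* = [[∞, 11, 66, 93], [-∞, ∞, 29, 34], [-∞, -∞, ∞, -∞], [-∞, 11, 29, ∞]]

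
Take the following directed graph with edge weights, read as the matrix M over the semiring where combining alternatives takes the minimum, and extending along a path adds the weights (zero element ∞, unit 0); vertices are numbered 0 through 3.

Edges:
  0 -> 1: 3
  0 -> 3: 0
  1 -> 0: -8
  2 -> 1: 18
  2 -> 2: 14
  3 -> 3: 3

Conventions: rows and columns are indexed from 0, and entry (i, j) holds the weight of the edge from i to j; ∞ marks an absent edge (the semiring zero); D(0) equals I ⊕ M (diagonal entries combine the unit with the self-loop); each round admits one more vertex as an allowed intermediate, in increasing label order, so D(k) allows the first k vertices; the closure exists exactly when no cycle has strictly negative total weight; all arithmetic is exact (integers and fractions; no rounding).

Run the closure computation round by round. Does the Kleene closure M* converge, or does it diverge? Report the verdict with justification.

D(0):
  [0, 3, ∞, 0]
  [-8, 0, ∞, ∞]
  [∞, 18, 0, ∞]
  [∞, ∞, ∞, 0]
Detection: at round 1, diagonal entry (1, 1) turns strictly negative.
Key observation: the cycle 1->0->1 has total weight (-8) + 3, which is strictly negative.
Answer: DIVERGES — negative cycle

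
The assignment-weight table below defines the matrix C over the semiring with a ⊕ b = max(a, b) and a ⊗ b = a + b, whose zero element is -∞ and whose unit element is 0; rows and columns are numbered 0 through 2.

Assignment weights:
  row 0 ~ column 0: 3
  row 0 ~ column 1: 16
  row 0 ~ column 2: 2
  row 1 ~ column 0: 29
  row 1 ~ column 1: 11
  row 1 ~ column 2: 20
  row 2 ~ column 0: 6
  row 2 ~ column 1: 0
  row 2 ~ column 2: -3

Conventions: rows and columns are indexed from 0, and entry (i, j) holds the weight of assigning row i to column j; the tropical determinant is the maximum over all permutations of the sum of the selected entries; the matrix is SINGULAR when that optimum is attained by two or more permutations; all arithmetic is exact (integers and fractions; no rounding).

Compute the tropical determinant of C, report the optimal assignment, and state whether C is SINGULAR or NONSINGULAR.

σ = (0, 1, 2): 3 + 11 + (-3) = 11
σ = (0, 2, 1): 3 + 20 + 0 = 23
σ = (1, 0, 2): 16 + 29 + (-3) = 42
σ = (1, 2, 0): 16 + 20 + 6 = 42
σ = (2, 0, 1): 2 + 29 + 0 = 31
σ = (2, 1, 0): 2 + 11 + 6 = 19
Optimal value attained by: σ = (1, 0, 2).
Answer: det⊕(C) = 42; verdict: SINGULAR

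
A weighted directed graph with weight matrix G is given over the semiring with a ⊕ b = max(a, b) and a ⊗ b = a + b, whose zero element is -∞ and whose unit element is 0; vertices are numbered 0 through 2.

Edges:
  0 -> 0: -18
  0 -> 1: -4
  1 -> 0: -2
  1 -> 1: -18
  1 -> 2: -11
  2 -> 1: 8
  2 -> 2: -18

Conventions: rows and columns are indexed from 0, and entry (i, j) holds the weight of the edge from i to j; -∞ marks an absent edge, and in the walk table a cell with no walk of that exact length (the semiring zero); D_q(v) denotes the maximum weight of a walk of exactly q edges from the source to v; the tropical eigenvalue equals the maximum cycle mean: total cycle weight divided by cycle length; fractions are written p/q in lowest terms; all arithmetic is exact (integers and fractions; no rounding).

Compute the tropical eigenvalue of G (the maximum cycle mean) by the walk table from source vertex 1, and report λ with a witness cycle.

q=0: [-∞, 0, -∞]
q=1: [-2, -18, -11]
q=2: [-20, -3, -29]
q=3: [-5, -21, -14]
Optimal cycle mean attained by: cycle 1->2->1, total (-11) + 8, length 2.
Answer: λ = -3/2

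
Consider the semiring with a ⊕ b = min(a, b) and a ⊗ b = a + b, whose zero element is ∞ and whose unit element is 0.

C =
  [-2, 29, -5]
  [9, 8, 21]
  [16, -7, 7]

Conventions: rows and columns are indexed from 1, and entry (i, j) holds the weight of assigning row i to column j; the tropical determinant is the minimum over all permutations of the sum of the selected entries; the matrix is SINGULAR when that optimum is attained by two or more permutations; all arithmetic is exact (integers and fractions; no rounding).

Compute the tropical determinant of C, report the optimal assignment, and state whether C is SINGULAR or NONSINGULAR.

σ = (1, 2, 3): (-2) + 8 + 7 = 13
σ = (1, 3, 2): (-2) + 21 + (-7) = 12
σ = (2, 1, 3): 29 + 9 + 7 = 45
σ = (2, 3, 1): 29 + 21 + 16 = 66
σ = (3, 1, 2): (-5) + 9 + (-7) = -3
σ = (3, 2, 1): (-5) + 8 + 16 = 19
Optimal value attained by: σ = (3, 1, 2).
Answer: det⊕(C) = -3; verdict: NONSINGULAR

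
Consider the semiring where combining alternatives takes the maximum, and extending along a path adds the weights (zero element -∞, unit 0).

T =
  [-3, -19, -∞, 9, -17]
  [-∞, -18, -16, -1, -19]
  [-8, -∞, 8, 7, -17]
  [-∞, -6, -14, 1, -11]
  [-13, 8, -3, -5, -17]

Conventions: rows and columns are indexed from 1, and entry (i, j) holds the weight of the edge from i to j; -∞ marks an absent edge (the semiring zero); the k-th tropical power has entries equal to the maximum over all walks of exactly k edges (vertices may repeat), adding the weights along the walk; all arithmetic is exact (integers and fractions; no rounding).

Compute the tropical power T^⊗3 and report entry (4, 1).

T^⊗2:
  [-6, 3, -5, 10, -2]
  [-24, -7, -8, 0, -12]
  [0, 1, 16, 15, -4]
  [-22, -3, -6, 2, -10]
  [-11, -9, 5, 7, -11]
T^⊗3:
  [-9, 6, 3, 11, -1]
  [-16, -4, 0, 1, -11]
  [8, 9, 24, 23, 4]
  [-14, -2, 2, 3, -9]
  [-3, 1, 13, 12, -4]
Key observation: the optimum is the walk 4->3->3->1, with weight (-14) + 8 + (-8) = -14.
Optimal value attained by: walk 4->3->3->1.
Answer: (T^⊗3)[4][1] = -14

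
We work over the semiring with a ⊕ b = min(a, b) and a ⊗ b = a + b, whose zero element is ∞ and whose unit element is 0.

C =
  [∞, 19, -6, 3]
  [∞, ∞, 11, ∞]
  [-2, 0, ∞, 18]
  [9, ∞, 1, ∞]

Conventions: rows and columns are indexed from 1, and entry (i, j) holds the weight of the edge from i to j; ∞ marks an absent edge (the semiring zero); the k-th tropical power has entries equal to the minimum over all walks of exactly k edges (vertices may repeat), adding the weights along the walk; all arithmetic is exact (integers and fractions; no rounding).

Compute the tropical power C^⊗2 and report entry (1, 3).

C^⊗2:
  [-8, -6, 4, 12]
  [9, 11, ∞, 29]
  [27, 17, -8, 1]
  [-1, 1, 3, 12]
Key observation: the optimum is the walk 1->4->3, with weight 3 + 1 = 4.
Optimal value attained by: walk 1->4->3.
Answer: (C^⊗2)[1][3] = 4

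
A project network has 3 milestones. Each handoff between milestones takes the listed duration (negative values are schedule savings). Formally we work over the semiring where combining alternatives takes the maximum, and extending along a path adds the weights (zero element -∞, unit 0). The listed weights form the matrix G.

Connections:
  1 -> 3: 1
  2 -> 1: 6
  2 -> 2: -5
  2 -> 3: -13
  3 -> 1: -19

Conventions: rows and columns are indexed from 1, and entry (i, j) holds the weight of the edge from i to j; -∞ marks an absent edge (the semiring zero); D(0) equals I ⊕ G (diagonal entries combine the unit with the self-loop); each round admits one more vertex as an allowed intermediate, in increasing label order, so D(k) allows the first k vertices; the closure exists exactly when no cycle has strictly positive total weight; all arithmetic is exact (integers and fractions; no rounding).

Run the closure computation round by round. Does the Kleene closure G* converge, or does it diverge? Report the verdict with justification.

D(0):
  [0, -∞, 1]
  [6, 0, -13]
  [-19, -∞, 0]
D(1):
  [0, -∞, 1]
  [6, 0, 7]
  [-19, -∞, 0]
D(2):
  [0, -∞, 1]
  [6, 0, 7]
  [-19, -∞, 0]
D(3):
  [0, -∞, 1]
  [6, 0, 7]
  [-19, -∞, 0]
Key observation: every diagonal entry stays at the unit through all rounds, so no improving cycle exists.
Answer: CONVERGES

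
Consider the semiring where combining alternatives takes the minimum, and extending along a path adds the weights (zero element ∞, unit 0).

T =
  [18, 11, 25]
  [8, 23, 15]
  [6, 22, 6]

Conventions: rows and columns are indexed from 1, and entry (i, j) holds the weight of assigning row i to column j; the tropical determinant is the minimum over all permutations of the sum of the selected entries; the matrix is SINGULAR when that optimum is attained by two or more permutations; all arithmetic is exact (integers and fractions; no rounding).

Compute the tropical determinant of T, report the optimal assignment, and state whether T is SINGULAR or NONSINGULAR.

σ = (1, 2, 3): 18 + 23 + 6 = 47
σ = (1, 3, 2): 18 + 15 + 22 = 55
σ = (2, 1, 3): 11 + 8 + 6 = 25
σ = (2, 3, 1): 11 + 15 + 6 = 32
σ = (3, 1, 2): 25 + 8 + 22 = 55
σ = (3, 2, 1): 25 + 23 + 6 = 54
Optimal value attained by: σ = (2, 1, 3).
Answer: det⊕(T) = 25; verdict: NONSINGULAR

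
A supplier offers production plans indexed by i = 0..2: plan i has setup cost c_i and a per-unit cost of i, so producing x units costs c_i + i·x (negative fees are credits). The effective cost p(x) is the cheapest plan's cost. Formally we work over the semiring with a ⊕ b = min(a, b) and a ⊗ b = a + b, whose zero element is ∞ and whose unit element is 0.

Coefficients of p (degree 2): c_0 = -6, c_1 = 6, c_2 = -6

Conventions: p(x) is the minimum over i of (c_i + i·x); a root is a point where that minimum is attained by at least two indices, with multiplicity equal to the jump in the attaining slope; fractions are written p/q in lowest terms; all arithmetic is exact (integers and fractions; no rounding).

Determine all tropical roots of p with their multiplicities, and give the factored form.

hull edge (i=0, c=-6) to (i=2, c=-6): slope 0, span 2
Factored form: p(x) = -6 ⊗ (x ⊕ 0) ⊗ (x ⊕ 0)
Answer: roots = 0 (mult 2)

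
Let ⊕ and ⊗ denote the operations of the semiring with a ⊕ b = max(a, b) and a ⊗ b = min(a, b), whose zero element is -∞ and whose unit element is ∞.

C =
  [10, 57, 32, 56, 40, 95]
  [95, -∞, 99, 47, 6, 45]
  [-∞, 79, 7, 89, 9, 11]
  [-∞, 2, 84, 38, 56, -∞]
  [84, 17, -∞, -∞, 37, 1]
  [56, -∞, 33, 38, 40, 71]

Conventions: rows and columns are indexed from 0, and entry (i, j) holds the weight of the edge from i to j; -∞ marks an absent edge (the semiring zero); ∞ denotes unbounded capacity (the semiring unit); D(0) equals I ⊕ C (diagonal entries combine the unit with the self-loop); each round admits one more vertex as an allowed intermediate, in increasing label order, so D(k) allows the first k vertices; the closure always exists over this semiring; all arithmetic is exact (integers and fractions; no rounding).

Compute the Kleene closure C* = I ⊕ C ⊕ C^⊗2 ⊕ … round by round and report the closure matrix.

D(0):
  [∞, 57, 32, 56, 40, 95]
  [95, ∞, 99, 47, 6, 45]
  [-∞, 79, ∞, 89, 9, 11]
  [-∞, 2, 84, ∞, 56, -∞]
  [84, 17, -∞, -∞, ∞, 1]
  [56, -∞, 33, 38, 40, ∞]
D(1):
  [∞, 57, 32, 56, 40, 95]
  [95, ∞, 99, 56, 40, 95]
  [-∞, 79, ∞, 89, 9, 11]
  [-∞, 2, 84, ∞, 56, -∞]
  [84, 57, 32, 56, ∞, 84]
  [56, 56, 33, 56, 40, ∞]
D(2):
  [∞, 57, 57, 56, 40, 95]
  [95, ∞, 99, 56, 40, 95]
  [79, 79, ∞, 89, 40, 79]
  [2, 2, 84, ∞, 56, 2]
  [84, 57, 57, 56, ∞, 84]
  [56, 56, 56, 56, 40, ∞]
D(3):
  [∞, 57, 57, 57, 40, 95]
  [95, ∞, 99, 89, 40, 95]
  [79, 79, ∞, 89, 40, 79]
  [79, 79, 84, ∞, 56, 79]
  [84, 57, 57, 57, ∞, 84]
  [56, 56, 56, 56, 40, ∞]
D(4):
  [∞, 57, 57, 57, 56, 95]
  [95, ∞, 99, 89, 56, 95]
  [79, 79, ∞, 89, 56, 79]
  [79, 79, 84, ∞, 56, 79]
  [84, 57, 57, 57, ∞, 84]
  [56, 56, 56, 56, 56, ∞]
D(5):
  [∞, 57, 57, 57, 56, 95]
  [95, ∞, 99, 89, 56, 95]
  [79, 79, ∞, 89, 56, 79]
  [79, 79, 84, ∞, 56, 79]
  [84, 57, 57, 57, ∞, 84]
  [56, 56, 56, 56, 56, ∞]
D(6):
  [∞, 57, 57, 57, 56, 95]
  [95, ∞, 99, 89, 56, 95]
  [79, 79, ∞, 89, 56, 79]
  [79, 79, 84, ∞, 56, 79]
  [84, 57, 57, 57, ∞, 84]
  [56, 56, 56, 56, 56, ∞]
Answer: C* = [[∞, 57, 57, 57, 56, 95], [95, ∞, 99, 89, 56, 95], [79, 79, ∞, 89, 56, 79], [79, 79, 84, ∞, 56, 79], [84, 57, 57, 57, ∞, 84], [56, 56, 56, 56, 56, ∞]]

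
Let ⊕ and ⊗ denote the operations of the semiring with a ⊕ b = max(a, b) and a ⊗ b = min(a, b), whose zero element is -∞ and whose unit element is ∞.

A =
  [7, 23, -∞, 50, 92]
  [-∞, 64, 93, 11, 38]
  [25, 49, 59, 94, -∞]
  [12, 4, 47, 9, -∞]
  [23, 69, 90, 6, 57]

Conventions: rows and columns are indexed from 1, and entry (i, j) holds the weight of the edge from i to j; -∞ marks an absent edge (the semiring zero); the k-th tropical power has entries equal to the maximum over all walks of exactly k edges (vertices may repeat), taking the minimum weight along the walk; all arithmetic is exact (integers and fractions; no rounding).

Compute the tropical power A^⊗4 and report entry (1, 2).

A^⊗2:
  [23, 69, 90, 11, 57]
  [25, 64, 64, 93, 38]
  [25, 49, 59, 59, 38]
  [25, 47, 47, 47, 12]
  [25, 64, 69, 90, 57]
A^⊗3:
  [25, 64, 69, 90, 57]
  [25, 64, 64, 64, 38]
  [25, 49, 59, 59, 38]
  [25, 47, 47, 47, 38]
  [25, 64, 64, 69, 57]
A^⊗4:
  [25, 64, 64, 69, 57]
  [25, 64, 64, 64, 38]
  [25, 49, 59, 59, 38]
  [25, 47, 47, 47, 38]
  [25, 64, 64, 64, 57]
Key observation: the optimum is the walk 1->5->2->2->2, with weight 92 min 69 min 64 min 64 = 64.
Optimal value attained by: walk 1->5->2->2->2.
Answer: (A^⊗4)[1][2] = 64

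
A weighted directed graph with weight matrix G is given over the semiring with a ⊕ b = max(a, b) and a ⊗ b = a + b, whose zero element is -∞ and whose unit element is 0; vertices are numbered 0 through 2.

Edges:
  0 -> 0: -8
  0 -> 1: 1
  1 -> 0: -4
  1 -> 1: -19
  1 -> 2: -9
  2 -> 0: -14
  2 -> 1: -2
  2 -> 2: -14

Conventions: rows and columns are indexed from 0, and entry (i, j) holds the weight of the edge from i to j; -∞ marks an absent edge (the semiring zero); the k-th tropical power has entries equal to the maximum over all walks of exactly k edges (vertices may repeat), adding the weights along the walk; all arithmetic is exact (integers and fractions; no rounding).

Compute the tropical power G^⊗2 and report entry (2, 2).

G^⊗2:
  [-3, -7, -8]
  [-12, -3, -23]
  [-6, -13, -11]
Key observation: the optimum is the walk 2->1->2, with weight (-2) + (-9) = -11.
Optimal value attained by: walk 2->1->2.
Answer: (G^⊗2)[2][2] = -11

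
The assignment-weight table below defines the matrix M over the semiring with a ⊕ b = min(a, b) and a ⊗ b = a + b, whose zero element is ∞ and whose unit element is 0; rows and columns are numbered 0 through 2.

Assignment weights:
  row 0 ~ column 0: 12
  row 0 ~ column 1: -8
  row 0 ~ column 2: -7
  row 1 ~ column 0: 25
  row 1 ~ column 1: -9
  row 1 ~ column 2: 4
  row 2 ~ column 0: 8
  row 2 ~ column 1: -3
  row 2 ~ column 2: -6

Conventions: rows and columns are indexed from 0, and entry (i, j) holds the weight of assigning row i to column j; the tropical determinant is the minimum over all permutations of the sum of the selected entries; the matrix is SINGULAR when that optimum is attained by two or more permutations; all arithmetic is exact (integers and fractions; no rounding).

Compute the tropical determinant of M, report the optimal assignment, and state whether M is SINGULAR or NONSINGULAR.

σ = (0, 1, 2): 12 + (-9) + (-6) = -3
σ = (0, 2, 1): 12 + 4 + (-3) = 13
σ = (1, 0, 2): (-8) + 25 + (-6) = 11
σ = (1, 2, 0): (-8) + 4 + 8 = 4
σ = (2, 0, 1): (-7) + 25 + (-3) = 15
σ = (2, 1, 0): (-7) + (-9) + 8 = -8
Optimal value attained by: σ = (2, 1, 0).
Answer: det⊕(M) = -8; verdict: NONSINGULAR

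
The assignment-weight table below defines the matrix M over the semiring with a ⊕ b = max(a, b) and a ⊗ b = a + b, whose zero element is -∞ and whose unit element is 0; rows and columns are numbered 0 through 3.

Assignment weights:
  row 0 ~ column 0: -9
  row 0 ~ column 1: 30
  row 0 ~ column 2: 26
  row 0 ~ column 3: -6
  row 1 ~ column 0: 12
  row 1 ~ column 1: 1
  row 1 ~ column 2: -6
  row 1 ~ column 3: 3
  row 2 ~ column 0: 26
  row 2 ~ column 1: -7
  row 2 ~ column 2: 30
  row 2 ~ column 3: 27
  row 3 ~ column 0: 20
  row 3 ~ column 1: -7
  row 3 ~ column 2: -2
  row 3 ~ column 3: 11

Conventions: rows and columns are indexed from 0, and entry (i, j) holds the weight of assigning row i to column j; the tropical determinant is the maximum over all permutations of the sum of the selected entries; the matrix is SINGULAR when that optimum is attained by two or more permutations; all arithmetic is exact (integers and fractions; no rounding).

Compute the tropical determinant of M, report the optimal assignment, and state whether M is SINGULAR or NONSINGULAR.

σ = (0, 1, 2, 3): (-9) + 1 + 30 + 11 = 33
σ = (0, 1, 3, 2): (-9) + 1 + 27 + (-2) = 17
σ = (0, 2, 1, 3): (-9) + (-6) + (-7) + 11 = -11
σ = (0, 2, 3, 1): (-9) + (-6) + 27 + (-7) = 5
σ = (0, 3, 1, 2): (-9) + 3 + (-7) + (-2) = -15
σ = (0, 3, 2, 1): (-9) + 3 + 30 + (-7) = 17
σ = (1, 0, 2, 3): 30 + 12 + 30 + 11 = 83
σ = (1, 0, 3, 2): 30 + 12 + 27 + (-2) = 67
σ = (1, 2, 0, 3): 30 + (-6) + 26 + 11 = 61
σ = (1, 2, 3, 0): 30 + (-6) + 27 + 20 = 71
σ = (1, 3, 0, 2): 30 + 3 + 26 + (-2) = 57
σ = (1, 3, 2, 0): 30 + 3 + 30 + 20 = 83
σ = (2, 0, 1, 3): 26 + 12 + (-7) + 11 = 42
σ = (2, 0, 3, 1): 26 + 12 + 27 + (-7) = 58
σ = (2, 1, 0, 3): 26 + 1 + 26 + 11 = 64
σ = (2, 1, 3, 0): 26 + 1 + 27 + 20 = 74
σ = (2, 3, 0, 1): 26 + 3 + 26 + (-7) = 48
σ = (2, 3, 1, 0): 26 + 3 + (-7) + 20 = 42
σ = (3, 0, 1, 2): (-6) + 12 + (-7) + (-2) = -3
σ = (3, 0, 2, 1): (-6) + 12 + 30 + (-7) = 29
σ = (3, 1, 0, 2): (-6) + 1 + 26 + (-2) = 19
σ = (3, 1, 2, 0): (-6) + 1 + 30 + 20 = 45
σ = (3, 2, 0, 1): (-6) + (-6) + 26 + (-7) = 7
σ = (3, 2, 1, 0): (-6) + (-6) + (-7) + 20 = 1
Optimal value attained by: σ = (1, 0, 2, 3).
Answer: det⊕(M) = 83; verdict: SINGULAR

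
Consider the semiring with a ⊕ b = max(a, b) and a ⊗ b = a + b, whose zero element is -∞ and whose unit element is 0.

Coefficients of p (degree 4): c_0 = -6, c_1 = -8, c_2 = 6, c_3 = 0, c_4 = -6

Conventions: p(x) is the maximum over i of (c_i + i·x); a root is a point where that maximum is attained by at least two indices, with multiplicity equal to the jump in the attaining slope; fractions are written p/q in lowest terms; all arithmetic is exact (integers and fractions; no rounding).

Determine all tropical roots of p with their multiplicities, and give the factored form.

hull edge (i=0, c=-6) to (i=2, c=6): slope 6, span 2
hull edge (i=2, c=6) to (i=4, c=-6): slope -6, span 2
Factored form: p(x) = -6 ⊗ (x ⊕ (-6)) ⊗ (x ⊕ (-6)) ⊗ (x ⊕ 6) ⊗ (x ⊕ 6)
Answer: roots = -6 (mult 2), 6 (mult 2)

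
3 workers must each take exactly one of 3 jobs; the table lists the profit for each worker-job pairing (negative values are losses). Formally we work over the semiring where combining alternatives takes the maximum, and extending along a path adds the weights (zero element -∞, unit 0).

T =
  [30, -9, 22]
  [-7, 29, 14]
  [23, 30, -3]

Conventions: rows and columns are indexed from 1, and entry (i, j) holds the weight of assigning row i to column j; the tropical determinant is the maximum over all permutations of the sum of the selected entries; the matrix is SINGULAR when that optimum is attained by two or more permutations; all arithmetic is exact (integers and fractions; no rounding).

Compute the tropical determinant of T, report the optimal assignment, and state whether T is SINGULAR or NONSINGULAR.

σ = (1, 2, 3): 30 + 29 + (-3) = 56
σ = (1, 3, 2): 30 + 14 + 30 = 74
σ = (2, 1, 3): (-9) + (-7) + (-3) = -19
σ = (2, 3, 1): (-9) + 14 + 23 = 28
σ = (3, 1, 2): 22 + (-7) + 30 = 45
σ = (3, 2, 1): 22 + 29 + 23 = 74
Optimal value attained by: σ = (1, 3, 2).
Answer: det⊕(T) = 74; verdict: SINGULAR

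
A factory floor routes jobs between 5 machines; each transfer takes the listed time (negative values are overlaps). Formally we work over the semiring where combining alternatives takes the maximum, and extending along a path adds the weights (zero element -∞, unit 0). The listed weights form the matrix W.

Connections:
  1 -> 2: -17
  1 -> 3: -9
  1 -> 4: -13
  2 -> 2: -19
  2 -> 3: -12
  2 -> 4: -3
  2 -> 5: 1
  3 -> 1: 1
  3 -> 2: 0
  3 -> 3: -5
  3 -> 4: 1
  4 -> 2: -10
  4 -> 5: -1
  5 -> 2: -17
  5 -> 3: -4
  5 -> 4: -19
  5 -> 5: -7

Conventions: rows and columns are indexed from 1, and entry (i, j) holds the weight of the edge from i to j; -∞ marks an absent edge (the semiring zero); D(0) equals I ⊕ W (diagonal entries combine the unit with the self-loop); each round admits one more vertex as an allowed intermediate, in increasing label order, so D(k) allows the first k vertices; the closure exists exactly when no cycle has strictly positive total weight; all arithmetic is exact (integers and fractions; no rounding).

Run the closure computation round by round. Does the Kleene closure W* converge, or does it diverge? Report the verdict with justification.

D(0):
  [0, -17, -9, -13, -∞]
  [-∞, 0, -12, -3, 1]
  [1, 0, 0, 1, -∞]
  [-∞, -10, -∞, 0, -1]
  [-∞, -17, -4, -19, 0]
D(1):
  [0, -17, -9, -13, -∞]
  [-∞, 0, -12, -3, 1]
  [1, 0, 0, 1, -∞]
  [-∞, -10, -∞, 0, -1]
  [-∞, -17, -4, -19, 0]
D(2):
  [0, -17, -9, -13, -16]
  [-∞, 0, -12, -3, 1]
  [1, 0, 0, 1, 1]
  [-∞, -10, -22, 0, -1]
  [-∞, -17, -4, -19, 0]
D(3):
  [0, -9, -9, -8, -8]
  [-11, 0, -12, -3, 1]
  [1, 0, 0, 1, 1]
  [-21, -10, -22, 0, -1]
  [-3, -4, -4, -3, 0]
D(4):
  [0, -9, -9, -8, -8]
  [-11, 0, -12, -3, 1]
  [1, 0, 0, 1, 1]
  [-21, -10, -22, 0, -1]
  [-3, -4, -4, -3, 0]
D(5):
  [0, -9, -9, -8, -8]
  [-2, 0, -3, -2, 1]
  [1, 0, 0, 1, 1]
  [-4, -5, -5, 0, -1]
  [-3, -4, -4, -3, 0]
Key observation: every diagonal entry stays at the unit through all rounds, so no improving cycle exists.
Answer: CONVERGES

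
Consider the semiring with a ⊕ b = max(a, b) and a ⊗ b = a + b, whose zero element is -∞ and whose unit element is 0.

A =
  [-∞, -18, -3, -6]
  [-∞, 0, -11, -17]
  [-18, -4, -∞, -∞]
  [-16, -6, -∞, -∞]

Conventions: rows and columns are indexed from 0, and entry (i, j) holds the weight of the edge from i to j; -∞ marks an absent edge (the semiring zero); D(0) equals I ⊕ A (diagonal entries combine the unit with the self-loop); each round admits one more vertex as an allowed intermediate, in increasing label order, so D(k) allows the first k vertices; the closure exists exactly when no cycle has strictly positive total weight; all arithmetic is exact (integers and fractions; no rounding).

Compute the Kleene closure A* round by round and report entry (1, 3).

D(0):
  [0, -18, -3, -6]
  [-∞, 0, -11, -17]
  [-18, -4, 0, -∞]
  [-16, -6, -∞, 0]
D(1):
  [0, -18, -3, -6]
  [-∞, 0, -11, -17]
  [-18, -4, 0, -24]
  [-16, -6, -19, 0]
D(2):
  [0, -18, -3, -6]
  [-∞, 0, -11, -17]
  [-18, -4, 0, -21]
  [-16, -6, -17, 0]
D(3):
  [0, -7, -3, -6]
  [-29, 0, -11, -17]
  [-18, -4, 0, -21]
  [-16, -6, -17, 0]
D(4):
  [0, -7, -3, -6]
  [-29, 0, -11, -17]
  [-18, -4, 0, -21]
  [-16, -6, -17, 0]
Answer: A*[1][3] = -17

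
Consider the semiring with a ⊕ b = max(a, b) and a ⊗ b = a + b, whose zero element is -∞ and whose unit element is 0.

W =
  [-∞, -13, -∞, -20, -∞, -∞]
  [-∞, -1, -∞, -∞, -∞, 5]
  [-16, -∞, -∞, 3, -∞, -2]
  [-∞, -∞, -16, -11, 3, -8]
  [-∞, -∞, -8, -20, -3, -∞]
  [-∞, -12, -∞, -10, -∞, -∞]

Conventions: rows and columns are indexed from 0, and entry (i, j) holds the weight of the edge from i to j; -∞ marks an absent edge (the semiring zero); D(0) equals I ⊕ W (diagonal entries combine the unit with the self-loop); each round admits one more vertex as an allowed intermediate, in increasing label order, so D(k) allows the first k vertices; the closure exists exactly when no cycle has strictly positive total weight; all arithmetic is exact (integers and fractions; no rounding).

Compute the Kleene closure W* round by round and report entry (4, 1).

D(0):
  [0, -13, -∞, -20, -∞, -∞]
  [-∞, 0, -∞, -∞, -∞, 5]
  [-16, -∞, 0, 3, -∞, -2]
  [-∞, -∞, -16, 0, 3, -8]
  [-∞, -∞, -8, -20, 0, -∞]
  [-∞, -12, -∞, -10, -∞, 0]
D(1):
  [0, -13, -∞, -20, -∞, -∞]
  [-∞, 0, -∞, -∞, -∞, 5]
  [-16, -29, 0, 3, -∞, -2]
  [-∞, -∞, -16, 0, 3, -8]
  [-∞, -∞, -8, -20, 0, -∞]
  [-∞, -12, -∞, -10, -∞, 0]
D(2):
  [0, -13, -∞, -20, -∞, -8]
  [-∞, 0, -∞, -∞, -∞, 5]
  [-16, -29, 0, 3, -∞, -2]
  [-∞, -∞, -16, 0, 3, -8]
  [-∞, -∞, -8, -20, 0, -∞]
  [-∞, -12, -∞, -10, -∞, 0]
D(3):
  [0, -13, -∞, -20, -∞, -8]
  [-∞, 0, -∞, -∞, -∞, 5]
  [-16, -29, 0, 3, -∞, -2]
  [-32, -45, -16, 0, 3, -8]
  [-24, -37, -8, -5, 0, -10]
  [-∞, -12, -∞, -10, -∞, 0]
D(4):
  [0, -13, -36, -20, -17, -8]
  [-∞, 0, -∞, -∞, -∞, 5]
  [-16, -29, 0, 3, 6, -2]
  [-32, -45, -16, 0, 3, -8]
  [-24, -37, -8, -5, 0, -10]
  [-42, -12, -26, -10, -7, 0]
D(5):
  [0, -13, -25, -20, -17, -8]
  [-∞, 0, -∞, -∞, -∞, 5]
  [-16, -29, 0, 3, 6, -2]
  [-21, -34, -5, 0, 3, -7]
  [-24, -37, -8, -5, 0, -10]
  [-31, -12, -15, -10, -7, 0]
D(6):
  [0, -13, -23, -18, -15, -8]
  [-26, 0, -10, -5, -2, 5]
  [-16, -14, 0, 3, 6, -2]
  [-21, -19, -5, 0, 3, -7]
  [-24, -22, -8, -5, 0, -10]
  [-31, -12, -15, -10, -7, 0]
Answer: W*[4][1] = -22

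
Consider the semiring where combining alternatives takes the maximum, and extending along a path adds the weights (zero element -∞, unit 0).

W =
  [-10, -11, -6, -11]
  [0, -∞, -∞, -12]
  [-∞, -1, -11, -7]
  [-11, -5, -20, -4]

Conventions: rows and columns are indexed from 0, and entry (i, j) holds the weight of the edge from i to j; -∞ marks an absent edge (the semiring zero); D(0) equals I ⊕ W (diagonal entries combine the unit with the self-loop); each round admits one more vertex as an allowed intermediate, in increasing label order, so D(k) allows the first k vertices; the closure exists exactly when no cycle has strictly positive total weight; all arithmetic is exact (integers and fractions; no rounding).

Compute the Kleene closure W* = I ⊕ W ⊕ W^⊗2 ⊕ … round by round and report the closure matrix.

D(0):
  [0, -11, -6, -11]
  [0, 0, -∞, -12]
  [-∞, -1, 0, -7]
  [-11, -5, -20, 0]
D(1):
  [0, -11, -6, -11]
  [0, 0, -6, -11]
  [-∞, -1, 0, -7]
  [-11, -5, -17, 0]
D(2):
  [0, -11, -6, -11]
  [0, 0, -6, -11]
  [-1, -1, 0, -7]
  [-5, -5, -11, 0]
D(3):
  [0, -7, -6, -11]
  [0, 0, -6, -11]
  [-1, -1, 0, -7]
  [-5, -5, -11, 0]
D(4):
  [0, -7, -6, -11]
  [0, 0, -6, -11]
  [-1, -1, 0, -7]
  [-5, -5, -11, 0]
Answer: W* = [[0, -7, -6, -11], [0, 0, -6, -11], [-1, -1, 0, -7], [-5, -5, -11, 0]]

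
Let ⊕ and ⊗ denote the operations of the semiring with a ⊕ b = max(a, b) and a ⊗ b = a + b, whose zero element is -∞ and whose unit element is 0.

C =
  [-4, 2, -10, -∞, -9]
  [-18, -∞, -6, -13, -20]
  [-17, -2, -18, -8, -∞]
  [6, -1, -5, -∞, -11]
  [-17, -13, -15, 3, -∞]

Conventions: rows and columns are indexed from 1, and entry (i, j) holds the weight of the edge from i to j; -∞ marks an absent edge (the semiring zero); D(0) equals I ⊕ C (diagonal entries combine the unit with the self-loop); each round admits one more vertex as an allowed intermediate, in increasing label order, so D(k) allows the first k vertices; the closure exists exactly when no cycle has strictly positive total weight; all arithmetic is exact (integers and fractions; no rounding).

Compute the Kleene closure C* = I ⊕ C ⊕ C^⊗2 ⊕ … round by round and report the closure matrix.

D(0):
  [0, 2, -10, -∞, -9]
  [-18, 0, -6, -13, -20]
  [-17, -2, 0, -8, -∞]
  [6, -1, -5, 0, -11]
  [-17, -13, -15, 3, 0]
D(1):
  [0, 2, -10, -∞, -9]
  [-18, 0, -6, -13, -20]
  [-17, -2, 0, -8, -26]
  [6, 8, -4, 0, -3]
  [-17, -13, -15, 3, 0]
D(2):
  [0, 2, -4, -11, -9]
  [-18, 0, -6, -13, -20]
  [-17, -2, 0, -8, -22]
  [6, 8, 2, 0, -3]
  [-17, -13, -15, 3, 0]
D(3):
  [0, 2, -4, -11, -9]
  [-18, 0, -6, -13, -20]
  [-17, -2, 0, -8, -22]
  [6, 8, 2, 0, -3]
  [-17, -13, -15, 3, 0]
D(4):
  [0, 2, -4, -11, -9]
  [-7, 0, -6, -13, -16]
  [-2, 0, 0, -8, -11]
  [6, 8, 2, 0, -3]
  [9, 11, 5, 3, 0]
D(5):
  [0, 2, -4, -6, -9]
  [-7, 0, -6, -13, -16]
  [-2, 0, 0, -8, -11]
  [6, 8, 2, 0, -3]
  [9, 11, 5, 3, 0]
Answer: C* = [[0, 2, -4, -6, -9], [-7, 0, -6, -13, -16], [-2, 0, 0, -8, -11], [6, 8, 2, 0, -3], [9, 11, 5, 3, 0]]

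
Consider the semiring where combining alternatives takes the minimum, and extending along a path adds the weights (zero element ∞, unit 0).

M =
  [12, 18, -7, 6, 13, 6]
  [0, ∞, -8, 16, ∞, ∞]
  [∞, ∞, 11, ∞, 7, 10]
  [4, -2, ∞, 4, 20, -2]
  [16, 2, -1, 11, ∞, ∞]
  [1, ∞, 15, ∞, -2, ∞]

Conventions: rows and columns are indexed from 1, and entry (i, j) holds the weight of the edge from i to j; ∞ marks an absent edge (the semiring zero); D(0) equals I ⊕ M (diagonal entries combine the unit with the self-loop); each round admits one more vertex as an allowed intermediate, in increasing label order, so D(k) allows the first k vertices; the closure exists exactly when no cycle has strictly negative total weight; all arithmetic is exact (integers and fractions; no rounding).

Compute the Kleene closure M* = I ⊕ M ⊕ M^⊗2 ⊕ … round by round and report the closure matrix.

D(0):
  [0, 18, -7, 6, 13, 6]
  [0, 0, -8, 16, ∞, ∞]
  [∞, ∞, 0, ∞, 7, 10]
  [4, -2, ∞, 0, 20, -2]
  [16, 2, -1, 11, 0, ∞]
  [1, ∞, 15, ∞, -2, 0]
D(1):
  [0, 18, -7, 6, 13, 6]
  [0, 0, -8, 6, 13, 6]
  [∞, ∞, 0, ∞, 7, 10]
  [4, -2, -3, 0, 17, -2]
  [16, 2, -1, 11, 0, 22]
  [1, 19, -6, 7, -2, 0]
D(2):
  [0, 18, -7, 6, 13, 6]
  [0, 0, -8, 6, 13, 6]
  [∞, ∞, 0, ∞, 7, 10]
  [-2, -2, -10, 0, 11, -2]
  [2, 2, -6, 8, 0, 8]
  [1, 19, -6, 7, -2, 0]
D(3):
  [0, 18, -7, 6, 0, 3]
  [0, 0, -8, 6, -1, 2]
  [∞, ∞, 0, ∞, 7, 10]
  [-2, -2, -10, 0, -3, -2]
  [2, 2, -6, 8, 0, 4]
  [1, 19, -6, 7, -2, 0]
D(4):
  [0, 4, -7, 6, 0, 3]
  [0, 0, -8, 6, -1, 2]
  [∞, ∞, 0, ∞, 7, 10]
  [-2, -2, -10, 0, -3, -2]
  [2, 2, -6, 8, 0, 4]
  [1, 5, -6, 7, -2, 0]
D(5):
  [0, 2, -7, 6, 0, 3]
  [0, 0, -8, 6, -1, 2]
  [9, 9, 0, 15, 7, 10]
  [-2, -2, -10, 0, -3, -2]
  [2, 2, -6, 8, 0, 4]
  [0, 0, -8, 6, -2, 0]
D(6):
  [0, 2, -7, 6, 0, 3]
  [0, 0, -8, 6, -1, 2]
  [9, 9, 0, 15, 7, 10]
  [-2, -2, -10, 0, -4, -2]
  [2, 2, -6, 8, 0, 4]
  [0, 0, -8, 6, -2, 0]
Answer: M* = [[0, 2, -7, 6, 0, 3], [0, 0, -8, 6, -1, 2], [9, 9, 0, 15, 7, 10], [-2, -2, -10, 0, -4, -2], [2, 2, -6, 8, 0, 4], [0, 0, -8, 6, -2, 0]]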